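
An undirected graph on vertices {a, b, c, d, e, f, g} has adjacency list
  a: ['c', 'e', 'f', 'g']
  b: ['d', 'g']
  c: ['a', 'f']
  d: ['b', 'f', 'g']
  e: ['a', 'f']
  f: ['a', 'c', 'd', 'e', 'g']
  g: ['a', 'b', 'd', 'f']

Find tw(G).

2

A width-2 tree decomposition is:
Bags: B1 = {d, f, g}  B2 = {a, f, g}  B3 = {a, c, f}  B4 = {b, d, g}  B5 = {a, e, f}
Tree: B1–B2, B2–B3, B1–B4, B3–B5
Every bag has size at most 3, so the width is 3 − 1 = 2 and tw(G) ≤ 2. On the other hand G contains the 3-clique {d, f, g}. A clique must lie in a single bag of any decomposition, so no decomposition can have width below 2. Hence tw(G) = 2 exactly.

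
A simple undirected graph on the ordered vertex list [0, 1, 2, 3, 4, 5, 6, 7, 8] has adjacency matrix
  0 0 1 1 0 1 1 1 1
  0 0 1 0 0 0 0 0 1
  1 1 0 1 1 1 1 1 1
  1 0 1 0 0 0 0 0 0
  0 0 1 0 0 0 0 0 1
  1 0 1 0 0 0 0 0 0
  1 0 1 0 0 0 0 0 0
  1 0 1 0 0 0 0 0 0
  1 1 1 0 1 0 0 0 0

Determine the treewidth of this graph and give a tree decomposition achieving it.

Treewidth 2.
Bags: B1 = {0, 2, 8}  B2 = {2, 4, 8}  B3 = {0, 2, 6}  B4 = {0, 2, 3}  B5 = {1, 2, 8}  B6 = {0, 2, 7}  B7 = {0, 2, 5}
Tree: B1–B2, B1–B3, B3–B4, B1–B5, B1–B6, B1–B7

Every bag has size at most 3, so the width is 3 − 1 = 2 and tw(G) ≤ 2. For the lower bound, the 3 vertices {0, 2, 3} are pairwise adjacent, and any tree decomposition puts a clique entirely inside one bag — forcing width ≥ 2. The upper and lower bounds meet at 2, so that is the treewidth.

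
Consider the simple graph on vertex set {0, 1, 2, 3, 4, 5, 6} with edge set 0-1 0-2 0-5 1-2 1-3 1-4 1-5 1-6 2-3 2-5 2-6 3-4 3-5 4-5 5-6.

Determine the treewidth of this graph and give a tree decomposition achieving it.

Treewidth 3.
One such decomposition:
Bags: B1 = {1, 2, 3, 5}  B2 = {0, 1, 2, 5}  B3 = {1, 2, 5, 6}  B4 = {1, 3, 4, 5}
Tree: B1–B2, B1–B3, B1–B4

Each bag holds 4 vertices, so the decomposition has width 3, which upper-bounds the treewidth. Conversely, {0, 1, 2, 5} is a clique of size 4, and the vertices of any clique must share a bag in every tree decomposition; so some bag has ≥ 4 vertices and tw(G) ≥ 3. Hence tw(G) = 3 exactly.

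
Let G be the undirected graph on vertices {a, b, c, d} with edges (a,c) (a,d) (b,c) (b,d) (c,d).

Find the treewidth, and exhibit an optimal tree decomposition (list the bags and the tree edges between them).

Treewidth 2.
One such decomposition:
Bags: B1 = {a, c, d}  B2 = {b, c, d}
Tree: B1–B2

Every bag has size at most 3, so the width is 3 − 1 = 2 and tw(G) ≤ 2. Conversely, {a, c, d} is a clique of size 3, and the vertices of any clique must share a bag in every tree decomposition; so some bag has ≥ 3 vertices and tw(G) ≥ 2. Hence tw(G) = 2 exactly.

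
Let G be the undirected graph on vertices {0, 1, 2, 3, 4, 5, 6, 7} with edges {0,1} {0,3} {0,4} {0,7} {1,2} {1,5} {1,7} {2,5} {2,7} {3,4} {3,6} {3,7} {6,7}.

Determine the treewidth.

2

A width-2 tree decomposition is:
Bags: B1 = {1, 2, 5}  B2 = {1, 2, 7}  B3 = {0, 1, 7}  B4 = {0, 3, 7}  B5 = {3, 6, 7}  B6 = {0, 3, 4}
Tree: B1–B2, B2–B3, B3–B4, B4–B5, B4–B6
Every bag has size at most 3, so the width is 3 − 1 = 2 and tw(G) ≤ 2. Conversely, {0, 3, 4} is a clique of size 3, and the vertices of any clique must share a bag in every tree decomposition; so some bag has ≥ 3 vertices and tw(G) ≥ 2. Hence tw(G) = 2 exactly.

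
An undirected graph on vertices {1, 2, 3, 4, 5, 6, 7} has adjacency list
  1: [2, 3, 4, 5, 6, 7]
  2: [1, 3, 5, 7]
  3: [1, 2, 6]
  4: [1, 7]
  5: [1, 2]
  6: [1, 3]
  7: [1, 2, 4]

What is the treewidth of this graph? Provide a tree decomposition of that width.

Every bag has size at most 3, so the width is 3 − 1 = 2 and tw(G) ≤ 2. Conversely, {1, 2, 3} is a clique of size 3, and the vertices of any clique must share a bag in every tree decomposition; so some bag has ≥ 3 vertices and tw(G) ≥ 2. The upper and lower bounds meet at 2, so that is the treewidth.

Treewidth 2.
One such decomposition:
Bags: B1 = {1, 2, 3}  B2 = {1, 2, 5}  B3 = {1, 2, 7}  B4 = {1, 4, 7}  B5 = {1, 3, 6}
Tree: B1–B2, B1–B3, B3–B4, B1–B5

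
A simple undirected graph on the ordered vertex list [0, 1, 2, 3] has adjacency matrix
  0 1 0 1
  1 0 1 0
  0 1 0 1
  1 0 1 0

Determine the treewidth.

A width-2 tree decomposition is:
Bags: B1 = {1, 2, 3}  B2 = {0, 1, 3}
Tree: B1–B2
Every bag has size at most 3, so the width is 3 − 1 = 2 and tw(G) ≤ 2. Since 1–2–3–0–1 is a cycle in G, G is not acyclic. Forests are exactly the graphs of treewidth ≤ 1, so tw(G) ≥ 2. Combining the bounds, tw(G) = 2.

2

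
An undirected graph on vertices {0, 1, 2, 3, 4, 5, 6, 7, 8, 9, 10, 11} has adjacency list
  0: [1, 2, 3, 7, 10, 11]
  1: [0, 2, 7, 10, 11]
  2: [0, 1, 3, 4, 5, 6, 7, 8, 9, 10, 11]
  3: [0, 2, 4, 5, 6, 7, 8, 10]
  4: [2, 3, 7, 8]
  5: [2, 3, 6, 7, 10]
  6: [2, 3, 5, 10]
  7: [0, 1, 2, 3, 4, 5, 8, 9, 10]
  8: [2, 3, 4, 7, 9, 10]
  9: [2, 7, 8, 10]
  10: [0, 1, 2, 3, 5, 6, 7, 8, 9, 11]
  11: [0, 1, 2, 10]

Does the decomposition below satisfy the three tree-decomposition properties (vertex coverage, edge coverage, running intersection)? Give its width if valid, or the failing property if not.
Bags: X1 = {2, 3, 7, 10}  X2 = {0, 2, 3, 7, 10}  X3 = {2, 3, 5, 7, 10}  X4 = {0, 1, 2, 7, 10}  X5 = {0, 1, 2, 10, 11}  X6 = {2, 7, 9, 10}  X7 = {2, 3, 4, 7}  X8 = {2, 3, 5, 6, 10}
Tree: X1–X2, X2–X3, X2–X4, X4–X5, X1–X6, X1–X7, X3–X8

A tree decomposition must satisfy three properties: every vertex lies in some bag; for every edge, both endpoints lie together in some bag; and for every vertex, the bags containing it form a connected subtree. Here vertex 8 appears in no bag, so the decomposition is invalid.

No — vertex 8 appears in no bag.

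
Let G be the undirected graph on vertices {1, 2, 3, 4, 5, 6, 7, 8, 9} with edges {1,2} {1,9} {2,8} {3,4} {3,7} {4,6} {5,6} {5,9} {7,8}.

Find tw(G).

A width-2 tree decomposition is:
Bags: B1 = {2, 7, 8}  B2 = {2, 3, 7}  B3 = {2, 3, 4}  B4 = {2, 4, 6}  B5 = {2, 5, 6}  B6 = {2, 5, 9}  B7 = {1, 2, 9}
Tree: B1–B2, B2–B3, B3–B4, B4–B5, B5–B6, B6–B7
The largest bag has 3 vertices, giving width 2; this decomposition certifies tw(G) ≤ 2. Since 2–8–7–3–4–6–5–9–1–2 is a cycle in G, G is not acyclic. Forests are exactly the graphs of treewidth ≤ 1, so tw(G) ≥ 2. Hence tw(G) = 2 exactly.

2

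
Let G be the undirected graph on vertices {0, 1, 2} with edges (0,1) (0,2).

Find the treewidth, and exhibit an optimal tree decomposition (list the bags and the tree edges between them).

Treewidth 1.
One such decomposition:
Bags: B1 = {0, 2}  B2 = {0, 1}
Tree: B1–B2

Every bag has size at most 2, so the width is 2 − 1 = 1 and tw(G) ≤ 1. Since G has at least one edge (e.g. 0–2), it is not an edgeless graph, so tw(G) ≥ 1. Combining the bounds, tw(G) = 1.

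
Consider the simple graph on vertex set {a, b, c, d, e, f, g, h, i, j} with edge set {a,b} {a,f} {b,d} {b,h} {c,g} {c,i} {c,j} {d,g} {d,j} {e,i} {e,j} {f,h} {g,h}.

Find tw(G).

A width-2 tree decomposition is:
Bags: B1 = {e, i, j}  B2 = {c, i, j}  B3 = {c, d, j}  B4 = {c, d, g}  B5 = {b, d, g}  B6 = {b, g, h}  B7 = {a, b, h}  B8 = {a, f, h}
Tree: B1–B2, B2–B3, B3–B4, B4–B5, B5–B6, B6–B7, B7–B8
Every bag has size at most 3, so the width is 3 − 1 = 2 and tw(G) ≤ 2. Since e–i–c–j–e is a cycle in G, G is not acyclic. Forests are exactly the graphs of treewidth ≤ 1, so tw(G) ≥ 2. The upper and lower bounds meet at 2, so that is the treewidth.

2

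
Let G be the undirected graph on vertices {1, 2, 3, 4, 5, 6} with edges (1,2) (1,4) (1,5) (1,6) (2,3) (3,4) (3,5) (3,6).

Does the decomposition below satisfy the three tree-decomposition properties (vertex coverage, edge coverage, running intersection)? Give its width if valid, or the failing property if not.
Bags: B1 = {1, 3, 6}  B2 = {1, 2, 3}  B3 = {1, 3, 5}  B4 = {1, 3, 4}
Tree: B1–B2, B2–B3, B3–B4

Vertex coverage: the bags together contain {1, 2, 3, 4, 5, 6}, the full vertex set. Edge coverage: each edge of G has both endpoints in at least one bag. Running intersection: for every vertex, the bags containing it form a connected subtree. All three properties hold, so this is a valid tree decomposition of width max|bag| − 1 = 2, and hence tw(G) ≤ 2.

Yes; width 2.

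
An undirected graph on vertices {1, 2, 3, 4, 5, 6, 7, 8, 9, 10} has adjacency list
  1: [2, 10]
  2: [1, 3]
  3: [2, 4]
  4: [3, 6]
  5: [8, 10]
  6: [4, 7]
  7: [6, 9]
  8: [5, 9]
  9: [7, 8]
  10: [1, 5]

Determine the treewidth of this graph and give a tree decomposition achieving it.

Treewidth 2.
Bags: B1 = {1, 2, 10}  B2 = {2, 5, 10}  B3 = {2, 5, 8}  B4 = {2, 8, 9}  B5 = {2, 7, 9}  B6 = {2, 6, 7}  B7 = {2, 4, 6}  B8 = {2, 3, 4}
Tree: B1–B2, B2–B3, B3–B4, B4–B5, B5–B6, B6–B7, B7–B8

Each bag holds 3 vertices, so the decomposition has width 2, which upper-bounds the treewidth. The edges 2–1–10–5–8–9–7–6–4–3–2 form a cycle, so G is not a tree and its treewidth is at least 2. The upper and lower bounds meet at 2, so that is the treewidth.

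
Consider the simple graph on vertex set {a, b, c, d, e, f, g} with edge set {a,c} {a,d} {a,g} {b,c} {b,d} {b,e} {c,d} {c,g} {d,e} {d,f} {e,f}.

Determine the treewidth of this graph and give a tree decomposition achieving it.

Treewidth 2.
One optimal decomposition is:
Bags: B1 = {b, d, e}  B2 = {b, c, d}  B3 = {d, e, f}  B4 = {a, c, d}  B5 = {a, c, g}
Tree: B1–B2, B1–B3, B2–B4, B4–B5

Every bag has size at most 3, so the width is 3 − 1 = 2 and tw(G) ≤ 2. On the other hand G contains the 3-clique {a, c, d}. A clique must lie in a single bag of any decomposition, so no decomposition can have width below 2. Combining the bounds, tw(G) = 2.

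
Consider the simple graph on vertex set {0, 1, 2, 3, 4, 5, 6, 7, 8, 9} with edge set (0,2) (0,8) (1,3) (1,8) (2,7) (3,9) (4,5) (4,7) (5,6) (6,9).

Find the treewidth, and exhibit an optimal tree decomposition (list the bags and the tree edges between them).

Treewidth 2.
One such decomposition:
Bags: B1 = {0, 1, 8}  B2 = {0, 1, 2}  B3 = {1, 2, 7}  B4 = {1, 4, 7}  B5 = {1, 4, 5}  B6 = {1, 5, 6}  B7 = {1, 6, 9}  B8 = {1, 3, 9}
Tree: B1–B2, B2–B3, B3–B4, B4–B5, B5–B6, B6–B7, B7–B8

The largest bag has 3 vertices, giving width 2; this decomposition certifies tw(G) ≤ 2. The edges 1–8–0–2–7–4–5–6–9–3–1 form a cycle, so G is not a tree and its treewidth is at least 2. The upper and lower bounds meet at 2, so that is the treewidth.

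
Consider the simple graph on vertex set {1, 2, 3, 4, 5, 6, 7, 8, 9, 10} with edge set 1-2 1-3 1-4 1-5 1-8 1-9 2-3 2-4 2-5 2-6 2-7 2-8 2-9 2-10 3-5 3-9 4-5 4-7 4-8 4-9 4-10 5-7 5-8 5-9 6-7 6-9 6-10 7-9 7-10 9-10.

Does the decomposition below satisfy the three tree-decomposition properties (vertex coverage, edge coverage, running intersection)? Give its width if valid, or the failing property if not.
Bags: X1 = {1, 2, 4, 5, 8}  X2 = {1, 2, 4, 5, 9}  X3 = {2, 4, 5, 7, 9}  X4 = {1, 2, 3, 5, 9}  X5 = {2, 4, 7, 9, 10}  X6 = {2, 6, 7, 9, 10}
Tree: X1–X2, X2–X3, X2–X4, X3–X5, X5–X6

Yes; width 4.

Vertex coverage: the bags together contain {1, 2, 3, 4, 5, 6, 7, 8, 9, 10}, the full vertex set. Edge coverage: each edge of G has both endpoints in at least one bag. Running intersection: for every vertex, the bags containing it form a connected subtree. All three properties hold, so this is a valid tree decomposition of width max|bag| − 1 = 4, and hence tw(G) ≤ 4.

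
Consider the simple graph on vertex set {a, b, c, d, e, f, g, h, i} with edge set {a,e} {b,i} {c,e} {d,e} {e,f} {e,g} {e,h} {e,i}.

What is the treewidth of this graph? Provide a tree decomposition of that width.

Treewidth 1.
Bags: B1 = {e, h}  B2 = {e, i}  B3 = {e, f}  B4 = {c, e}  B5 = {b, i}  B6 = {e, g}  B7 = {d, e}  B8 = {a, e}
Tree: B1–B2, B2–B3, B1–B4, B2–B5, B2–B6, B4–B7, B2–B8

The largest bag has 2 vertices, giving width 1; this decomposition certifies tw(G) ≤ 1. G has an edge, so its treewidth is at least 1. The upper and lower bounds meet at 1, so that is the treewidth.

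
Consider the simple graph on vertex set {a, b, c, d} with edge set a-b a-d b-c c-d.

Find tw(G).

2

A width-2 tree decomposition is:
Bags: B1 = {b, c, d}  B2 = {a, b, d}
Tree: B1–B2
The largest bag has 3 vertices, giving width 2; this decomposition certifies tw(G) ≤ 2. Since d–c–b–a–d is a cycle in G, G is not acyclic. Forests are exactly the graphs of treewidth ≤ 1, so tw(G) ≥ 2. Combining the bounds, tw(G) = 2.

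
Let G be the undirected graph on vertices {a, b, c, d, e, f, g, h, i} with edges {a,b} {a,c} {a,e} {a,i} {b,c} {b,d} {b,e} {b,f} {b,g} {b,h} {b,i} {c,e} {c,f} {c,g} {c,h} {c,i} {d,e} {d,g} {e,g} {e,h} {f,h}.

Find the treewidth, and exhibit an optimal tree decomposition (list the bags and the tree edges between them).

Every bag has size at most 4, so the width is 4 − 1 = 3 and tw(G) ≤ 3. For the lower bound, the 4 vertices {b, d, e, g} are pairwise adjacent, and any tree decomposition puts a clique entirely inside one bag — forcing width ≥ 3. The upper and lower bounds meet at 3, so that is the treewidth.

Treewidth 3.
Bags: B1 = {b, c, e, h}  B2 = {b, c, e, g}  B3 = {b, c, f, h}  B4 = {a, b, c, e}  B5 = {b, d, e, g}  B6 = {a, b, c, i}
Tree: B1–B2, B1–B3, B1–B4, B2–B5, B4–B6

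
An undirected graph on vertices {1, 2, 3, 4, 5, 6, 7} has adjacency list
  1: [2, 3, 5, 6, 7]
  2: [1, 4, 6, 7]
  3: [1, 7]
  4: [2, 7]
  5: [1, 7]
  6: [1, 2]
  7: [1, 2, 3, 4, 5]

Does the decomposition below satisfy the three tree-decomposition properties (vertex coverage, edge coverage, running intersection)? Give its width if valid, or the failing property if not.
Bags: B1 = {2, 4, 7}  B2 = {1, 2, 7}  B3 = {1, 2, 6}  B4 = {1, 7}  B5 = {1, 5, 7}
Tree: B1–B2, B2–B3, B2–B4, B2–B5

No — vertex 3 appears in no bag.

A tree decomposition must satisfy three properties: every vertex lies in some bag; for every edge, both endpoints lie together in some bag; and for every vertex, the bags containing it form a connected subtree. Here vertex 3 appears in no bag, so the decomposition is invalid.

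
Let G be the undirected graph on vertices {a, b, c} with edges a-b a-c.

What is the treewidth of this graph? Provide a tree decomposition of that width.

Treewidth 1.
One such decomposition:
Bags: B1 = {a, b}  B2 = {a, c}
Tree: B1–B2

The largest bag has 2 vertices, giving width 1; this decomposition certifies tw(G) ≤ 1. Any graph with an edge has treewidth ≥ 1, and G has the edge a–b. Hence tw(G) = 1 exactly.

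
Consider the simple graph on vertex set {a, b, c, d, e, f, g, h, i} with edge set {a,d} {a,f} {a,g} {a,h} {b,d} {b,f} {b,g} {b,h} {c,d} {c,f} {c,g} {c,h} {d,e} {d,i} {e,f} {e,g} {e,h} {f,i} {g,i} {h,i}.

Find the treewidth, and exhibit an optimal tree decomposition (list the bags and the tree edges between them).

Treewidth 4.
Bags: B1 = {d, e, f, g, h}  B2 = {c, d, f, g, h}  B3 = {a, d, f, g, h}  B4 = {b, d, f, g, h}  B5 = {d, f, g, h, i}
Tree: B1–B2, B2–B3, B3–B4, B4–B5

Each bag holds 5 vertices, so the decomposition has width 4, which upper-bounds the treewidth. For the lower bound: the 5 vertex sets {e,h}, {c,f}, {a,g}, {d}, {b} are disjoint, each induces a connected subgraph, and every pair is joined by at least one edge of G. Contracting each set to a single vertex therefore yields K_{5} as a minor, and since treewidth is minor-monotone, tw(G) ≥ tw(K_{5}) = 4. Combining the bounds, tw(G) = 4.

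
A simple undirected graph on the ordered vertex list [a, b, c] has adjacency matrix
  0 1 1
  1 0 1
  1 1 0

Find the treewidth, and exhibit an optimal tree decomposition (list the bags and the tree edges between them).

With just one bag of size 3, the width is 3 − 1 = 2, so tw(G) ≤ 2. On the other hand G contains the 3-clique {a, b, c}. A clique must lie in a single bag of any decomposition, so no decomposition can have width below 2. Therefore the treewidth is 2.

Treewidth 2.
One optimal decomposition is:
Bags: B1 = {a, b, c}
Tree: (single bag)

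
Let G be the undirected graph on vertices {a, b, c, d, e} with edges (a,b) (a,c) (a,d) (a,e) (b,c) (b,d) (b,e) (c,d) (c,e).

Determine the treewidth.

3

A width-3 tree decomposition is:
Bags: B1 = {a, b, c, d}  B2 = {a, b, c, e}
Tree: B1–B2
Every bag has size at most 4, so the width is 4 − 1 = 3 and tw(G) ≤ 3. For the lower bound, the 4 vertices {a, b, c, d} are pairwise adjacent, and any tree decomposition puts a clique entirely inside one bag — forcing width ≥ 3. Hence tw(G) = 3 exactly.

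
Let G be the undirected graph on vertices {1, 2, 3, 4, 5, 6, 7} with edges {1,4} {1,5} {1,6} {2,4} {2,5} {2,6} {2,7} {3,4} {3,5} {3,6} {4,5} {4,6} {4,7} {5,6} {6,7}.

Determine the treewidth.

A width-3 tree decomposition is:
Bags: B1 = {2, 4, 5, 6}  B2 = {3, 4, 5, 6}  B3 = {2, 4, 6, 7}  B4 = {1, 4, 5, 6}
Tree: B1–B2, B1–B3, B2–B4
The largest bag has 4 vertices, giving width 3; this decomposition certifies tw(G) ≤ 3. On the other hand G contains the 4-clique {1, 4, 5, 6}. A clique must lie in a single bag of any decomposition, so no decomposition can have width below 3. Combining the bounds, tw(G) = 3.

3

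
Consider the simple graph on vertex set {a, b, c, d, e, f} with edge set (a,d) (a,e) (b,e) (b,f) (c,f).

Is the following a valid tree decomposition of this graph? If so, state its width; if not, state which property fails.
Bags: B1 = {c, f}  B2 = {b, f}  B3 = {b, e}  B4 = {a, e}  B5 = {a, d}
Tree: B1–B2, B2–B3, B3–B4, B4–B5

Vertex coverage: the bags together contain {a, b, c, d, e, f}, the full vertex set. Edge coverage: each edge of G has both endpoints in at least one bag. Running intersection: for every vertex, the bags containing it form a connected subtree. All three properties hold, so this is a valid tree decomposition of width max|bag| − 1 = 1, and hence tw(G) ≤ 1.

Yes; width 1.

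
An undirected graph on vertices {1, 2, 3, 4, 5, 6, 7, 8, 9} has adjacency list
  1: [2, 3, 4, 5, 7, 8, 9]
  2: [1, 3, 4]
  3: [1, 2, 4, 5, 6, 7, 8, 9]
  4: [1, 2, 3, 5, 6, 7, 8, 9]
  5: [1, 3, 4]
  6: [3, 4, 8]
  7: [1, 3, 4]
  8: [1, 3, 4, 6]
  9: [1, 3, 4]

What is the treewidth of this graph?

3

A width-3 tree decomposition is:
Bags: B1 = {1, 3, 4, 7}  B2 = {1, 3, 4, 8}  B3 = {1, 3, 4, 9}  B4 = {3, 4, 6, 8}  B5 = {1, 2, 3, 4}  B6 = {1, 3, 4, 5}
Tree: B1–B2, B1–B3, B2–B4, B1–B5, B1–B6
Each bag holds 4 vertices, so the decomposition has width 3, which upper-bounds the treewidth. Conversely, {1, 2, 3, 4} is a clique of size 4, and the vertices of any clique must share a bag in every tree decomposition; so some bag has ≥ 4 vertices and tw(G) ≥ 3. Therefore the treewidth is 3.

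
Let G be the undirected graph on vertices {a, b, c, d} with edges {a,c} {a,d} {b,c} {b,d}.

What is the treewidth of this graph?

2

A width-2 tree decomposition is:
Bags: B1 = {a, c, d}  B2 = {b, c, d}
Tree: B1–B2
Every bag has size at most 3, so the width is 3 − 1 = 2 and tw(G) ≤ 2. The edges d–a–c–b–d form a cycle, so G is not a tree and its treewidth is at least 2. Combining the bounds, tw(G) = 2.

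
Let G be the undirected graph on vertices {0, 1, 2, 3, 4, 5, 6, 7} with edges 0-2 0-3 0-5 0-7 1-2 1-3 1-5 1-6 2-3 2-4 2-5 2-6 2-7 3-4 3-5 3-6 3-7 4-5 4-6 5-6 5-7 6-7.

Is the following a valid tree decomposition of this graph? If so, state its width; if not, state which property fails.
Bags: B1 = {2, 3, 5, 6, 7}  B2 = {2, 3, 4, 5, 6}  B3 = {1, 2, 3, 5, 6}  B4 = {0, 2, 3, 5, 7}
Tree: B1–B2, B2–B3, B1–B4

Yes; width 4.

Vertex coverage: the bags together contain {0, 1, 2, 3, 4, 5, 6, 7}, the full vertex set. Edge coverage: each edge of G has both endpoints in at least one bag. Running intersection: for every vertex, the bags containing it form a connected subtree. All three properties hold, so this is a valid tree decomposition of width max|bag| − 1 = 4, and hence tw(G) ≤ 4.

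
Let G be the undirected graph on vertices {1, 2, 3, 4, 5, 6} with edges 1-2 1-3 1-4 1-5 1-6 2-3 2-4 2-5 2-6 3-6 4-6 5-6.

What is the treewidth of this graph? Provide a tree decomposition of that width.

Treewidth 3.
Bags: B1 = {1, 2, 4, 6}  B2 = {1, 2, 3, 6}  B3 = {1, 2, 5, 6}
Tree: B1–B2, B1–B3

Every bag has size at most 4, so the width is 4 − 1 = 3 and tw(G) ≤ 3. On the other hand G contains the 4-clique {1, 2, 3, 6}. A clique must lie in a single bag of any decomposition, so no decomposition can have width below 3. The upper and lower bounds meet at 3, so that is the treewidth.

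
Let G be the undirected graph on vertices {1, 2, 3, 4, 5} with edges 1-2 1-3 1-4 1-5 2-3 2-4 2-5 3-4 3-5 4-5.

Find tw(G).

A width-4 tree decomposition is:
Bags: B1 = {1, 2, 3, 4, 5}
Tree: (single bag)
A single bag containing all 5 vertices is trivially a valid decomposition of width 4. For the lower bound, the 5 vertices {1, 2, 3, 4, 5} are pairwise adjacent, and any tree decomposition puts a clique entirely inside one bag — forcing width ≥ 4. Therefore the treewidth is 4.

4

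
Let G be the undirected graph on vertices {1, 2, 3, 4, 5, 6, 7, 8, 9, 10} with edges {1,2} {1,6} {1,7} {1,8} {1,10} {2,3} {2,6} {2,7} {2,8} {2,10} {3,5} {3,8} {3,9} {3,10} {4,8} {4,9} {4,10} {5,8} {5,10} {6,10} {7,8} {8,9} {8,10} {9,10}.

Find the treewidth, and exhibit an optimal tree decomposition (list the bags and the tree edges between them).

Treewidth 3.
One such decomposition:
Bags: B1 = {2, 3, 8, 10}  B2 = {1, 2, 8, 10}  B3 = {3, 5, 8, 10}  B4 = {1, 2, 7, 8}  B5 = {3, 8, 9, 10}  B6 = {1, 2, 6, 10}  B7 = {4, 8, 9, 10}
Tree: B1–B2, B1–B3, B2–B4, B1–B5, B2–B6, B5–B7

Each bag holds 4 vertices, so the decomposition has width 3, which upper-bounds the treewidth. On the other hand G contains the 4-clique {1, 2, 8, 10}. A clique must lie in a single bag of any decomposition, so no decomposition can have width below 3. Therefore the treewidth is 3.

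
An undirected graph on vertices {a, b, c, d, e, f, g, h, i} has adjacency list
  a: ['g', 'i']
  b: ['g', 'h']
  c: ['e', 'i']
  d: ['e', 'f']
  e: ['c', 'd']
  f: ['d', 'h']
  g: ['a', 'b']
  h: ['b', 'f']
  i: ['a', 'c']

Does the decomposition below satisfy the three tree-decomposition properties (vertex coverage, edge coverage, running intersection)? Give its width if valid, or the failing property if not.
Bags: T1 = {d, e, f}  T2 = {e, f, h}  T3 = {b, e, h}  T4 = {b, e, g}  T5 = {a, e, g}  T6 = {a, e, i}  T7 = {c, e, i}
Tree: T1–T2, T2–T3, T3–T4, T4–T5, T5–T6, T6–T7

Yes; width 2.

Every vertex of G appears in some bag (union = {a, b, c, d, e, f, g, h, i}); every edge is covered by a bag; and for each vertex v the set of bags containing v is connected in the bag tree. The decomposition is therefore valid. The largest bag has 3 vertices, so the width is 2.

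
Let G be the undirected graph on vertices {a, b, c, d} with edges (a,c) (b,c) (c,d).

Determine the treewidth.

1

A width-1 tree decomposition is:
Bags: B1 = {c, d}  B2 = {b, c}  B3 = {a, c}
Tree: B1–B2, B2–B3
Every bag has size at most 2, so the width is 2 − 1 = 1 and tw(G) ≤ 1. G has an edge, so its treewidth is at least 1. Combining the bounds, tw(G) = 1.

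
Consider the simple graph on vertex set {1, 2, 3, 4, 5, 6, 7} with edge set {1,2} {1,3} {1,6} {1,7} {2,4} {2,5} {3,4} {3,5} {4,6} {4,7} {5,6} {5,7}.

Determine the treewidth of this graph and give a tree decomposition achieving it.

The largest bag has 4 vertices, giving width 3; this decomposition certifies tw(G) ≤ 3. For the lower bound: the 4 vertex sets {3,5}, {4,6}, {1}, {2} are disjoint, each induces a connected subgraph, and every pair is joined by at least one edge of G. Contracting each set to a single vertex therefore yields K_{4} as a minor, and since treewidth is minor-monotone, tw(G) ≥ tw(K_{4}) = 3. Therefore the treewidth is 3.

Treewidth 3.
One such decomposition:
Bags: B1 = {1, 3, 4, 5}  B2 = {1, 4, 5, 6}  B3 = {1, 2, 4, 5}  B4 = {1, 4, 5, 7}
Tree: B1–B2, B2–B3, B3–B4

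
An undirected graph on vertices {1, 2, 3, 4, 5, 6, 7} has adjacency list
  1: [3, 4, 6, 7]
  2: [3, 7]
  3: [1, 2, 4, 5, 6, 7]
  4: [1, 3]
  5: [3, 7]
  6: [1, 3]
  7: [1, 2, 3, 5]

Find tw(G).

2

A width-2 tree decomposition is:
Bags: B1 = {1, 3, 7}  B2 = {1, 3, 6}  B3 = {2, 3, 7}  B4 = {1, 3, 4}  B5 = {3, 5, 7}
Tree: B1–B2, B1–B3, B1–B4, B3–B5
The largest bag has 3 vertices, giving width 2; this decomposition certifies tw(G) ≤ 2. Conversely, {1, 3, 4} is a clique of size 3, and the vertices of any clique must share a bag in every tree decomposition; so some bag has ≥ 3 vertices and tw(G) ≥ 2. Hence tw(G) = 2 exactly.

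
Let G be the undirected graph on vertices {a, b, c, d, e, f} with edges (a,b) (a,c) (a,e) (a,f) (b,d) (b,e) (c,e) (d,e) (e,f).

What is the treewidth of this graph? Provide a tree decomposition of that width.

Treewidth 2.
One optimal decomposition is:
Bags: B1 = {b, d, e}  B2 = {a, b, e}  B3 = {a, e, f}  B4 = {a, c, e}
Tree: B1–B2, B2–B3, B2–B4

The largest bag has 3 vertices, giving width 2; this decomposition certifies tw(G) ≤ 2. On the other hand G contains the 3-clique {b, d, e}. A clique must lie in a single bag of any decomposition, so no decomposition can have width below 2. Hence tw(G) = 2 exactly.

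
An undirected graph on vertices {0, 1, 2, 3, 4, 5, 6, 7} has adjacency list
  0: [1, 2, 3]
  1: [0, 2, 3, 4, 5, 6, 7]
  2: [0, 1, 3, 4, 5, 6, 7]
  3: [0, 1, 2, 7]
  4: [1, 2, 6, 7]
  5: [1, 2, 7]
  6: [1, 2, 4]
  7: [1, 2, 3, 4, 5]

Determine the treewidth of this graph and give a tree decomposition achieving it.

Treewidth 3.
One optimal decomposition is:
Bags: B1 = {1, 2, 3, 7}  B2 = {1, 2, 4, 7}  B3 = {1, 2, 5, 7}  B4 = {1, 2, 4, 6}  B5 = {0, 1, 2, 3}
Tree: B1–B2, B1–B3, B2–B4, B1–B5

Every bag has size at most 4, so the width is 4 − 1 = 3 and tw(G) ≤ 3. Conversely, {0, 1, 2, 3} is a clique of size 4, and the vertices of any clique must share a bag in every tree decomposition; so some bag has ≥ 4 vertices and tw(G) ≥ 3. Hence tw(G) = 3 exactly.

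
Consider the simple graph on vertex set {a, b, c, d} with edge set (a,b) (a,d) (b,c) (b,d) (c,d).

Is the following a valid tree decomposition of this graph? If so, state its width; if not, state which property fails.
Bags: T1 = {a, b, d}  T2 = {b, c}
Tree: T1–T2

A tree decomposition must satisfy three properties: every vertex lies in some bag; for every edge, both endpoints lie together in some bag; and for every vertex, the bags containing it form a connected subtree. Here edge (d,c) lies in no bag, so the decomposition is invalid.

No — edge (d,c) lies in no bag.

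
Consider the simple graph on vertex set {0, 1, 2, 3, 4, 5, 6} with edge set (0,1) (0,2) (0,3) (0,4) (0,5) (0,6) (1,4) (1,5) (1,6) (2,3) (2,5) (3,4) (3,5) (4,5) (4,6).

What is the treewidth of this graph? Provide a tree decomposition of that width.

Treewidth 3.
Bags: B1 = {0, 3, 4, 5}  B2 = {0, 1, 4, 5}  B3 = {0, 1, 4, 6}  B4 = {0, 2, 3, 5}
Tree: B1–B2, B2–B3, B1–B4

The largest bag has 4 vertices, giving width 3; this decomposition certifies tw(G) ≤ 3. For the lower bound, the 4 vertices {0, 2, 3, 5} are pairwise adjacent, and any tree decomposition puts a clique entirely inside one bag — forcing width ≥ 3. Therefore the treewidth is 3.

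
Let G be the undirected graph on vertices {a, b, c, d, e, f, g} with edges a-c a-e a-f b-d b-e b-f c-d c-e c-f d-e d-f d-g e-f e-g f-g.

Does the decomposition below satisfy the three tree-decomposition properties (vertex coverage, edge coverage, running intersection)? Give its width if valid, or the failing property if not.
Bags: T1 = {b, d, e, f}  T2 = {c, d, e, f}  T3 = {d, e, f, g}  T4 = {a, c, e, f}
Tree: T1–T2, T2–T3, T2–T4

Every vertex of G appears in some bag (union = {a, b, c, d, e, f, g}); every edge is covered by a bag; and for each vertex v the set of bags containing v is connected in the bag tree. The decomposition is therefore valid. The largest bag has 4 vertices, so the width is 3.

Yes; width 3.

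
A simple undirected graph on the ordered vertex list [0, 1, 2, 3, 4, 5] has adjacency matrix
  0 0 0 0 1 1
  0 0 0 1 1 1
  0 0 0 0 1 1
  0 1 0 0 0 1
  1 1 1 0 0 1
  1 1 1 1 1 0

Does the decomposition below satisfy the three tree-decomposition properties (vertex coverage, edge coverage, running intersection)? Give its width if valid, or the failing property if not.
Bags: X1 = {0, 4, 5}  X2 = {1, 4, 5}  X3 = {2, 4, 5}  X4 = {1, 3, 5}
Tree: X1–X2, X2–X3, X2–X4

Checking the three conditions: (i) the bags cover all of {0, 1, 2, 3, 4, 5}; (ii) for each edge, some bag contains both endpoints; (iii) the bags containing any fixed vertex form a subtree. All hold, so the decomposition is valid with width 3 − 1 = 2.

Yes; width 2.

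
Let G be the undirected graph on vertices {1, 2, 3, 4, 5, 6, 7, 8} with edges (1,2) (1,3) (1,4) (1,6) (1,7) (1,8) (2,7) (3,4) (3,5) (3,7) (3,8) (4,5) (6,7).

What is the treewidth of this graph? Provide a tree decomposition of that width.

Treewidth 2.
One such decomposition:
Bags: B1 = {1, 3, 4}  B2 = {1, 3, 8}  B3 = {1, 3, 7}  B4 = {1, 2, 7}  B5 = {1, 6, 7}  B6 = {3, 4, 5}
Tree: B1–B2, B1–B3, B3–B4, B4–B5, B1–B6

Every bag has size at most 3, so the width is 3 − 1 = 2 and tw(G) ≤ 2. For the lower bound, the 3 vertices {1, 2, 7} are pairwise adjacent, and any tree decomposition puts a clique entirely inside one bag — forcing width ≥ 2. Therefore the treewidth is 2.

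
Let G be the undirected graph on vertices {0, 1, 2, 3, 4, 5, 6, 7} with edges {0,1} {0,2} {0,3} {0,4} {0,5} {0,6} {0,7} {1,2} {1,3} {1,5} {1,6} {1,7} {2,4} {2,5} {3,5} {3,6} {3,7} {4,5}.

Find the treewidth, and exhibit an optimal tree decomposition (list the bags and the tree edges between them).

Treewidth 3.
One such decomposition:
Bags: B1 = {0, 1, 3, 5}  B2 = {0, 1, 2, 5}  B3 = {0, 1, 3, 7}  B4 = {0, 1, 3, 6}  B5 = {0, 2, 4, 5}
Tree: B1–B2, B1–B3, B3–B4, B2–B5

The largest bag has 4 vertices, giving width 3; this decomposition certifies tw(G) ≤ 3. On the other hand G contains the 4-clique {0, 1, 2, 5}. A clique must lie in a single bag of any decomposition, so no decomposition can have width below 3. Hence tw(G) = 3 exactly.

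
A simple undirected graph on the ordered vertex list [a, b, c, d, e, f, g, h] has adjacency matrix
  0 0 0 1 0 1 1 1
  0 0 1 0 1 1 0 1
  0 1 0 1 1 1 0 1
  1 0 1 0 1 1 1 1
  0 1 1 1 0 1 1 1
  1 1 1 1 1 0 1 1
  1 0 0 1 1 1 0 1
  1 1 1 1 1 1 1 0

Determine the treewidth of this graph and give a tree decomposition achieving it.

Each bag holds 5 vertices, so the decomposition has width 4, which upper-bounds the treewidth. For the lower bound, the 5 vertices {d, e, f, g, h} are pairwise adjacent, and any tree decomposition puts a clique entirely inside one bag — forcing width ≥ 4. Therefore the treewidth is 4.

Treewidth 4.
One optimal decomposition is:
Bags: B1 = {a, d, f, g, h}  B2 = {d, e, f, g, h}  B3 = {c, d, e, f, h}  B4 = {b, c, e, f, h}
Tree: B1–B2, B2–B3, B3–B4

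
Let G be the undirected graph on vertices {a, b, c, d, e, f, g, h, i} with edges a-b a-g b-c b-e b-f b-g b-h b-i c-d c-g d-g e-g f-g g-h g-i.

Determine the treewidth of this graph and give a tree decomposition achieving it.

The largest bag has 3 vertices, giving width 2; this decomposition certifies tw(G) ≤ 2. Conversely, {c, d, g} is a clique of size 3, and the vertices of any clique must share a bag in every tree decomposition; so some bag has ≥ 3 vertices and tw(G) ≥ 2. The upper and lower bounds meet at 2, so that is the treewidth.

Treewidth 2.
One such decomposition:
Bags: B1 = {b, c, g}  B2 = {c, d, g}  B3 = {a, b, g}  B4 = {b, g, h}  B5 = {b, e, g}  B6 = {b, g, i}  B7 = {b, f, g}
Tree: B1–B2, B1–B3, B1–B4, B1–B5, B3–B6, B6–B7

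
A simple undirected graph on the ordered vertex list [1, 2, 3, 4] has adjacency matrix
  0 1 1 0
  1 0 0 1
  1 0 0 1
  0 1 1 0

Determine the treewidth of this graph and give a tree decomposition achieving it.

Treewidth 2.
One such decomposition:
Bags: B1 = {1, 2, 3}  B2 = {2, 3, 4}
Tree: B1–B2

The largest bag has 3 vertices, giving width 2; this decomposition certifies tw(G) ≤ 2. The edges 2–1–3–4–2 form a cycle, so G is not a tree and its treewidth is at least 2. The upper and lower bounds meet at 2, so that is the treewidth.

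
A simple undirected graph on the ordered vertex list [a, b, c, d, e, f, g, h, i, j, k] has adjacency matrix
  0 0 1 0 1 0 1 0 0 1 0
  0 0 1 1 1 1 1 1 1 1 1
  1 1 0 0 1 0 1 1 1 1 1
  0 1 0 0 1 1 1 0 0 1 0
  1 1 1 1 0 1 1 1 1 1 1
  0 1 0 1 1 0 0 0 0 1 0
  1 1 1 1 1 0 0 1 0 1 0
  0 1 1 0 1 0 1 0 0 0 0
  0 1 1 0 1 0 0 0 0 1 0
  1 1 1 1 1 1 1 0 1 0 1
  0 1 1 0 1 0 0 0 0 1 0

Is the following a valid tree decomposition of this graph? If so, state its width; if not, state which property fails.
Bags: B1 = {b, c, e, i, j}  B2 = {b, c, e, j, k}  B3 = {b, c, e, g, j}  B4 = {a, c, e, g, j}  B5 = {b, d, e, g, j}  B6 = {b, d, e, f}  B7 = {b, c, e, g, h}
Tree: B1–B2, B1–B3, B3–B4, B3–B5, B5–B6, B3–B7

No — edge (j,f) lies in no bag.

A tree decomposition must satisfy three properties: every vertex lies in some bag; for every edge, both endpoints lie together in some bag; and for every vertex, the bags containing it form a connected subtree. Here edge (j,f) lies in no bag, so the decomposition is invalid.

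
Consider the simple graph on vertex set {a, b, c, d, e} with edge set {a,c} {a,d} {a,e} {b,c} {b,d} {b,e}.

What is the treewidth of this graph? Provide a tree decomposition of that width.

The largest bag has 3 vertices, giving width 2; this decomposition certifies tw(G) ≤ 2. The edges b–c–a–d–b form a cycle, so G is not a tree and its treewidth is at least 2. Therefore the treewidth is 2.

Treewidth 2.
Bags: B1 = {a, b, c}  B2 = {a, b, d}  B3 = {a, b, e}
Tree: B1–B2, B2–B3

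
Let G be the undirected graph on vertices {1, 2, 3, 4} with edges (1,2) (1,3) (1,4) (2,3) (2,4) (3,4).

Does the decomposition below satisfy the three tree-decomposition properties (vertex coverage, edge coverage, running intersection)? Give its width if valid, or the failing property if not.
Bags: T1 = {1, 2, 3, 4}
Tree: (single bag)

Checking the three conditions: (i) the bags cover all of {1, 2, 3, 4}; (ii) for each edge, some bag contains both endpoints; (iii) the bags containing any fixed vertex form a subtree. All hold, so the decomposition is valid with width 4 − 1 = 3.

Yes; width 3.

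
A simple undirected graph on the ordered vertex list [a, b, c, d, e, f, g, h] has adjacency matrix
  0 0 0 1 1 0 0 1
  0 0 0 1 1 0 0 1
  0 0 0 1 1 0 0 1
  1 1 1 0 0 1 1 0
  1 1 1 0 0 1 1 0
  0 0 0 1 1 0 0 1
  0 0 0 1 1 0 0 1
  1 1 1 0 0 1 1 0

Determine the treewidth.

A width-3 tree decomposition is:
Bags: B1 = {b, d, e, h}  B2 = {c, d, e, h}  B3 = {d, e, g, h}  B4 = {d, e, f, h}  B5 = {a, d, e, h}
Tree: B1–B2, B2–B3, B3–B4, B4–B5
The largest bag has 4 vertices, giving width 3; this decomposition certifies tw(G) ≤ 3. For the lower bound: the 4 vertex sets {b,e}, {c,h}, {d}, {g} are disjoint, each induces a connected subgraph, and every pair is joined by at least one edge of G. Contracting each set to a single vertex therefore yields K_{4} as a minor, and since treewidth is minor-monotone, tw(G) ≥ tw(K_{4}) = 3. The upper and lower bounds meet at 3, so that is the treewidth.

3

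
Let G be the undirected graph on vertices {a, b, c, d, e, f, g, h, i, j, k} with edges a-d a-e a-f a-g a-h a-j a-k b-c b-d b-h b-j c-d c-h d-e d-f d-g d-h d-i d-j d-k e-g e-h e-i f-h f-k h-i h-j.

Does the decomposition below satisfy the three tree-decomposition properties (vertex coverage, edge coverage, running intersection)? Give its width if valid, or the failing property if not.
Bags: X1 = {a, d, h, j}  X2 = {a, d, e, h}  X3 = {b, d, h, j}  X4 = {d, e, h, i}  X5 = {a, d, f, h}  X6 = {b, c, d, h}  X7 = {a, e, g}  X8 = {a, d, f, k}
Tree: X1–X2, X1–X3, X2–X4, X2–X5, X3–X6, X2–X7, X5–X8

No — edge (d,g) lies in no bag.

A tree decomposition must satisfy three properties: every vertex lies in some bag; for every edge, both endpoints lie together in some bag; and for every vertex, the bags containing it form a connected subtree. Here edge (d,g) lies in no bag, so the decomposition is invalid.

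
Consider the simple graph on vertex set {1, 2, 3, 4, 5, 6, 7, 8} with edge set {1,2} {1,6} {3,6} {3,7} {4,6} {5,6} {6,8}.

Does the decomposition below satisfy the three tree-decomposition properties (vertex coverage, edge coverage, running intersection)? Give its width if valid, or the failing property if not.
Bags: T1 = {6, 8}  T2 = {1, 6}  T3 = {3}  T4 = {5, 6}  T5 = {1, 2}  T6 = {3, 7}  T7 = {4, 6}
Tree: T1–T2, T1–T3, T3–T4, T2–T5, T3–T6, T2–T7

A tree decomposition must satisfy three properties: every vertex lies in some bag; for every edge, both endpoints lie together in some bag; and for every vertex, the bags containing it form a connected subtree. Here edge (6,3) lies in no bag, so the decomposition is invalid.

No — edge (6,3) lies in no bag.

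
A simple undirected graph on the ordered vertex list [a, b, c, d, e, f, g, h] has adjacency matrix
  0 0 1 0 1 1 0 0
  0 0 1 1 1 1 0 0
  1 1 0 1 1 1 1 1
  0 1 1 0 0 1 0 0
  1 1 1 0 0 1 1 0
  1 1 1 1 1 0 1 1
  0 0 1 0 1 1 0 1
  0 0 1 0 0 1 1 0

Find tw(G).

A width-3 tree decomposition is:
Bags: B1 = {b, c, e, f}  B2 = {c, e, f, g}  B3 = {c, f, g, h}  B4 = {b, c, d, f}  B5 = {a, c, e, f}
Tree: B1–B2, B2–B3, B1–B4, B1–B5
Every bag has size at most 4, so the width is 4 − 1 = 3 and tw(G) ≤ 3. On the other hand G contains the 4-clique {b, c, d, f}. A clique must lie in a single bag of any decomposition, so no decomposition can have width below 3. Therefore the treewidth is 3.

3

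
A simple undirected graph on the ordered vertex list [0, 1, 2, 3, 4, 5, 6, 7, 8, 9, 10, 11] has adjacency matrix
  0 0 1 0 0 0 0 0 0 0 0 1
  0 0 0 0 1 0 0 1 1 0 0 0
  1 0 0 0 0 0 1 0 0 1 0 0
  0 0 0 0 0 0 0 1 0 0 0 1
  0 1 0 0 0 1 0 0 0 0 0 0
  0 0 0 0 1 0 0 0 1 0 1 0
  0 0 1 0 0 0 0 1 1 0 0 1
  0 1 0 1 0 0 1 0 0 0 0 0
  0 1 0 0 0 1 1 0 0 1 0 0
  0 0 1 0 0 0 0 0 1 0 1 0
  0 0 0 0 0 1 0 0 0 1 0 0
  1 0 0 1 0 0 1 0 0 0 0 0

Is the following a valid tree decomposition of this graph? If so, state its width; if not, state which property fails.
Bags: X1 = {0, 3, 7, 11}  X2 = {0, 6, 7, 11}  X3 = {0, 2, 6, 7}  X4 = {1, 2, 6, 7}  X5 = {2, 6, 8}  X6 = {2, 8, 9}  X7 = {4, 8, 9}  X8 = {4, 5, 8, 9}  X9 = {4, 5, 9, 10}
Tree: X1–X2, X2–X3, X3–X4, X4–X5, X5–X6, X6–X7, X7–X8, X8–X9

A tree decomposition must satisfy three properties: every vertex lies in some bag; for every edge, both endpoints lie together in some bag; and for every vertex, the bags containing it form a connected subtree. Here edge (1,8) lies in no bag, so the decomposition is invalid.

No — edge (1,8) lies in no bag.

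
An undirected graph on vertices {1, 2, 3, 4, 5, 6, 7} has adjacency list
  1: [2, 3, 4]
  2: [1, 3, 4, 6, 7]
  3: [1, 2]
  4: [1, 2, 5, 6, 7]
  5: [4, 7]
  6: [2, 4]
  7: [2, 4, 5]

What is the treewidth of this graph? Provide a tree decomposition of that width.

Treewidth 2.
One such decomposition:
Bags: B1 = {1, 2, 4}  B2 = {2, 4, 7}  B3 = {2, 4, 6}  B4 = {4, 5, 7}  B5 = {1, 2, 3}
Tree: B1–B2, B2–B3, B2–B4, B1–B5

The largest bag has 3 vertices, giving width 2; this decomposition certifies tw(G) ≤ 2. Conversely, {1, 2, 3} is a clique of size 3, and the vertices of any clique must share a bag in every tree decomposition; so some bag has ≥ 3 vertices and tw(G) ≥ 2. Combining the bounds, tw(G) = 2.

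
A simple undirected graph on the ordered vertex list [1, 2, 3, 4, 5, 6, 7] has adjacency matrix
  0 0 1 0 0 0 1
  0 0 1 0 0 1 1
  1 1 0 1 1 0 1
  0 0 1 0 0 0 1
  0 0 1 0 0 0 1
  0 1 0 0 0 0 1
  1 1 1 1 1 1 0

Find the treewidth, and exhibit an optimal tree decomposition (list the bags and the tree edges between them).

Treewidth 2.
Bags: B1 = {3, 4, 7}  B2 = {2, 3, 7}  B3 = {3, 5, 7}  B4 = {2, 6, 7}  B5 = {1, 3, 7}
Tree: B1–B2, B1–B3, B2–B4, B3–B5

Each bag holds 3 vertices, so the decomposition has width 2, which upper-bounds the treewidth. For the lower bound, the 3 vertices {1, 3, 7} are pairwise adjacent, and any tree decomposition puts a clique entirely inside one bag — forcing width ≥ 2. The upper and lower bounds meet at 2, so that is the treewidth.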